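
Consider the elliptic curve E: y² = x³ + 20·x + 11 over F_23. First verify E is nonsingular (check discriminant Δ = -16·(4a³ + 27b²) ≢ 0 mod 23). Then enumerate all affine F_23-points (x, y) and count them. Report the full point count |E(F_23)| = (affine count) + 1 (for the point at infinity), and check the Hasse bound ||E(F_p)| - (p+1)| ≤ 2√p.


Affine points = {(1, 3), (1, 20), (2, 6), (2, 17), (3, 11), (3, 12), (5, 11), (5, 12), (6, 5), (6, 18), (8, 4), (8, 19), (9, 0), (12, 1), (12, 22), (15, 11), (15, 12), (18, 4), (18, 19), (20, 4), (20, 19), (21, 3), (21, 20), (22, 6), (22, 17)}; affine count = 25; |E(F_23)| = 26.

Discriminant check: Δ ∝ 4a³ + 27b² = 4·20³ + 27·11² = 4·8000 + 27·121 ≡ 8 (mod 23). Nonzero ⇒ E is nonsingular.
For each x ∈ F_23, compute rhs = x³ + 20·x + 11 mod 23, then count y ∈ F_23 with y² ≡ rhs.
  x = 0: rhs = 11, matching y values: none (0 points).
  x = 1: rhs = 9, matching y values: 3, 20 (2 points).
  x = 2: rhs = 13, matching y values: 6, 17 (2 points).
  x = 3: rhs = 6, matching y values: 11, 12 (2 points).
  x = 4: rhs = 17, matching y values: none (0 points).
  x = 5: rhs = 6, matching y values: 11, 12 (2 points).
  x = 6: rhs = 2, matching y values: 5, 18 (2 points).
  x = 7: rhs = 11, matching y values: none (0 points).
  x = 8: rhs = 16, matching y values: 4, 19 (2 points).
  x = 9: rhs = 0, matching y values: 0 (1 points).
  x = 10: rhs = 15, matching y values: none (0 points).
  x = 11: rhs = 21, matching y values: none (0 points).
  x = 12: rhs = 1, matching y values: 1, 22 (2 points).
  x = 13: rhs = 7, matching y values: none (0 points).
  x = 14: rhs = 22, matching y values: none (0 points).
  x = 15: rhs = 6, matching y values: 11, 12 (2 points).
  x = 16: rhs = 11, matching y values: none (0 points).
  x = 17: rhs = 20, matching y values: none (0 points).
  x = 18: rhs = 16, matching y values: 4, 19 (2 points).
  x = 19: rhs = 5, matching y values: none (0 points).
  x = 20: rhs = 16, matching y values: 4, 19 (2 points).
  x = 21: rhs = 9, matching y values: 3, 20 (2 points).
  x = 22: rhs = 13, matching y values: 6, 17 (2 points).
Total affine count: 25.
Full point count |E(F_23)| = 25 + 1 = 26.
Hasse bound: |26 − (23+1)| = |2| = 2 ≤ 2√23 ≈ 9.5917 ✓.


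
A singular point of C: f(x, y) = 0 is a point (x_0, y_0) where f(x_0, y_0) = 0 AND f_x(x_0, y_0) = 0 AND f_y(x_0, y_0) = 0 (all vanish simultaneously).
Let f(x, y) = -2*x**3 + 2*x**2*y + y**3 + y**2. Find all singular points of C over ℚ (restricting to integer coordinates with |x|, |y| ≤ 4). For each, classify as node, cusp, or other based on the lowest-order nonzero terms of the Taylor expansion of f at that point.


Singular points: {(0, 0)}; classification: cusp.

Compute partial derivatives:
  f_x = -6*x**2 + 4*x*y.
  f_y = 2*x**2 + 3*y**2 + 2*y.
Scan x_0 ∈ {−4, ..., 4}. For each x_0, f_y(x_0, y) is a polynomial in y; find its integer roots y ∈ {−4, ..., 4}, then test f_x and f at those candidates.
  x = -4: f_y(-4, y) = 3*y**2 + 2*y + 32; no integer root y with |y| ≤ 4.
  x = -3: f_y(-3, y) = 3*y**2 + 2*y + 18; no integer root y with |y| ≤ 4.
  x = -2: f_y(-2, y) = 3*y**2 + 2*y + 8; no integer root y with |y| ≤ 4.
  x = -1: f_y(-1, y) = 3*y**2 + 2*y + 2; no integer root y with |y| ≤ 4.
  x = 0: f_y(0, y) = 3*y**2 + 2*y; vanishes at y ∈ {0}. (0, 0): f_x = 0, f = 0 — SINGULAR.
  x = 1: f_y(1, y) = 3*y**2 + 2*y + 2; no integer root y with |y| ≤ 4.
  x = 2: f_y(2, y) = 3*y**2 + 2*y + 8; no integer root y with |y| ≤ 4.
  x = 3: f_y(3, y) = 3*y**2 + 2*y + 18; no integer root y with |y| ≤ 4.
  x = 4: f_y(4, y) = 3*y**2 + 2*y + 32; no integer root y with |y| ≤ 4.
Only singular point on the grid: (0, 0).
Classify: substitute x = 0 + u, y = 0 + v and expand: f = -2*u**3 + 2*u**2*v + v**3 + v**2.
No constant or linear terms (consistent with a singular point). Quadratic part: v**2. Cubic part: -2*u**3 + 2*u**2*v + v**3.
The quadratic part v**2 is a perfect square, so there is a single (double) tangent line v = 0, i.e. y = 0. Restricting the cubic part to that line (v = 0) leaves -2*u**3 ≠ 0, so f is not divisible by v and the branch is v² ≈ 2*u**3 to lowest order — this is a cusp.
Classification: cusp.


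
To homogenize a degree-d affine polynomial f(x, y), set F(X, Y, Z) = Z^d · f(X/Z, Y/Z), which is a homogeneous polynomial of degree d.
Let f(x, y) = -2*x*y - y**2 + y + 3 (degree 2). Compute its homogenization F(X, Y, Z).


F(X, Y, Z) = -2*X*Y - Y**2 + Y*Z + 3*Z**2

deg(f) = 2.
Substitute x = X/Z, y = Y/Z into f, then multiply by Z^2.
  monomial -2·x^1·y^1 ↦ -2·X^1·Y^1·Z^0.
  monomial -1·x^0·y^2 ↦ -1·X^0·Y^2·Z^0.
  monomial 1·x^0·y^1 ↦ 1·X^0·Y^1·Z^1.
  monomial 3·x^0·y^0 ↦ 3·X^0·Y^0·Z^2.
Collecting: F(X, Y, Z) = -2*X*Y - Y**2 + Y*Z + 3*Z**2.


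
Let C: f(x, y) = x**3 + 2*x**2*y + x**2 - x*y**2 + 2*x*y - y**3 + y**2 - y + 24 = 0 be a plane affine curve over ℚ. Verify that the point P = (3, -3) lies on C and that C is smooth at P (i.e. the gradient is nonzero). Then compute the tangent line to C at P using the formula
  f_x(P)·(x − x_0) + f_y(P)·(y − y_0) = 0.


Tangent line at P: -18*x + 8*y + 78 = 0.

Step 1: f(3, -3) = 0, so P lies on C.
Step 2: partial derivatives
  f_x(x, y) = 3*x**2 + 4*x*y + 2*x - y**2 + 2*y, f_y(x, y) = 2*x**2 - 2*x*y + 2*x - 3*y**2 + 2*y - 1.
  f_x(P) = -18, f_y(P) = 8 (gradient nonzero, so P is smooth).
Step 3: tangent line at P: -18·(x − 3) + 8·(y − -3) = 0.
Expanding: -18*x + 8*y + 78 = 0.


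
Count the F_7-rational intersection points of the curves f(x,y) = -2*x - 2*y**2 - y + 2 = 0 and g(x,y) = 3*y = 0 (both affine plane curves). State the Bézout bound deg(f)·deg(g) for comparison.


Common zeros: {(1, 0)}; count = 1; Bézout bound = 2.

deg(f) = 2, deg(g) = 1, so Bézout bound = 2.
Scan x ∈ F_7. For each x, list the y ∈ F_7 with f(x, y) ≡ 0 and those with g(x, y) ≡ 0 (mod 7); the common zeros in that column are the intersection.
  x = 0: f ≡ 0 at y ∈ ∅; g ≡ 0 at y ∈ {0}; common: ∅.
  x = 1: f ≡ 0 at y ∈ {0, 3}; g ≡ 0 at y ∈ {0}; common: {0}.
  x = 2: f ≡ 0 at y ∈ ∅; g ≡ 0 at y ∈ {0}; common: ∅.
  x = 3: f ≡ 0 at y ∈ {1, 2}; g ≡ 0 at y ∈ {0}; common: ∅.
  x = 4: f ≡ 0 at y ∈ {4, 6}; g ≡ 0 at y ∈ {0}; common: ∅.
  x = 5: f ≡ 0 at y ∈ {5}; g ≡ 0 at y ∈ {0}; common: ∅.
  x = 6: f ≡ 0 at y ∈ ∅; g ≡ 0 at y ∈ {0}; common: ∅.
Collecting: common zeros = {(1, 0)}, so the count is 1.
Comparison with the Bézout bound: 1 ≤ 2 = deg(f)·deg(g), as expected for curves with no common component (the affine F_7-count falls short of the bound because intersections may lie at infinity, over extension fields, or carry multiplicity).


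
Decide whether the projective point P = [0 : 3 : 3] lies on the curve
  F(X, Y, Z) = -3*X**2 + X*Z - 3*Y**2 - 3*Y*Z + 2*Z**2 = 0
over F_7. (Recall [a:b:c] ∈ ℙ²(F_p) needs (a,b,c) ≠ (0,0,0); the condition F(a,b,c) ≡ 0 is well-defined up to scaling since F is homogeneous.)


F(0,3,3) ≡ 6 (mod 7); P is NOT on the curve.

Evaluate F(0, 3, 3) term-by-term (mod 7).
  -3*X**2 ↦ -3·0·1·1 = 0
  X*Z ↦ 1·0·1·3 = 0
  -3*Y**2 ↦ -3·1·9·1 = -27
  -3*Y*Z ↦ -3·1·3·3 = -27
  2*Z**2 ↦ 2·1·1·9 = 18
Sum: F(0, 3, 3) = (0) + (0) + (-27) + (-27) + (18) = -36.
Reducing mod 7: -36 ≡ 6 (mod 7).
Since F(a, b, c) ≡ 6 ≠ 0 (mod 7), P does NOT lie on the curve.


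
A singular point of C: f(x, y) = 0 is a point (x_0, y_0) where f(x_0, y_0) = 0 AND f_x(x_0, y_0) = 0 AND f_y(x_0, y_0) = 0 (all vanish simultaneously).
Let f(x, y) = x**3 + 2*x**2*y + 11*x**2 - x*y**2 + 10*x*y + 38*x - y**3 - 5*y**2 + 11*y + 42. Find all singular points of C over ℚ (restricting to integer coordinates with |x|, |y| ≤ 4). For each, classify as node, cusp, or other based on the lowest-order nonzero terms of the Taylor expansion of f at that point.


Singular points: {(-3, -1)}; classification: cusp.

Compute partial derivatives:
  f_x = 3*x**2 + 4*x*y + 22*x - y**2 + 10*y + 38.
  f_y = 2*x**2 - 2*x*y + 10*x - 3*y**2 - 10*y + 11.
Scan x_0 ∈ {−4, ..., 4}. For each x_0, f_y(x_0, y) is a polynomial in y; find its integer roots y ∈ {−4, ..., 4}, then test f_x and f at those candidates.
  x = -4: f_y(-4, y) = -3*y**2 - 2*y + 3; no integer root y with |y| ≤ 4.
  x = -3: f_y(-3, y) = -3*y**2 - 4*y - 1; vanishes at y ∈ {-1}. (-3, -1): f_x = 0, f = 0 — SINGULAR.
  x = -2: f_y(-2, y) = -3*y**2 - 6*y - 1; no integer root y with |y| ≤ 4.
  x = -1: f_y(-1, y) = -3*y**2 - 8*y + 3; vanishes at y ∈ {-3}. (-1, -3): f_x = -8 ≠ 0.
  x = 0: f_y(0, y) = -3*y**2 - 10*y + 11; no integer root y with |y| ≤ 4.
  x = 1: f_y(1, y) = -3*y**2 - 12*y + 23; no integer root y with |y| ≤ 4.
  x = 2: f_y(2, y) = -3*y**2 - 14*y + 39; no integer root y with |y| ≤ 4.
  x = 3: f_y(3, y) = -3*y**2 - 16*y + 59; no integer root y with |y| ≤ 4.
  x = 4: f_y(4, y) = -3*y**2 - 18*y + 83; no integer root y with |y| ≤ 4.
Only singular point on the grid: (-3, -1).
Classify: substitute x = -3 + u, y = -1 + v and expand: f = u**3 + 2*u**2*v - u*v**2 - v**3 + v**2.
No constant or linear terms (consistent with a singular point). Quadratic part: v**2. Cubic part: u**3 + 2*u**2*v - u*v**2 - v**3.
The quadratic part v**2 is a perfect square, so there is a single (double) tangent line v = 0, i.e. y = -1. Restricting the cubic part to that line (v = 0) leaves u**3 ≠ 0, so f is not divisible by v and the branch is v² ≈ -u**3 to lowest order — this is a cusp.
Classification: cusp.


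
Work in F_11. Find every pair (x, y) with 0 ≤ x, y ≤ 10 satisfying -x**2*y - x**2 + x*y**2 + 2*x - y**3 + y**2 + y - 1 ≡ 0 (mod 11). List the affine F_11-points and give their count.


Affine F_11-points: {(0, 1), (0, 10), (1, 0), (1, 2), (2, 5), (7, 1), (8, 5), (8, 6), (8, 9), (10, 6)}; count = 10.

For each of the 121 pairs (x, y) ∈ F_11², evaluate f(x, y) mod 11. Record the zeros.
  x = 0: [0↦10, 1↦0, 2↦8, 3↦6, 4↦10, 5↦3, 6↦1, 7↦9, 8↦10, 9↦9, 10↦0]  zeros at y ∈ {1, 10}
  x = 1: [0↦0, 1↦1, 2↦0, 3↦2, 4↦1, 5↦2, 6↦10, 7↦8, 8↦1, 9↦5, 10↦3]  zeros at y ∈ {0, 2}
  x = 2: [0↦10, 1↦9, 2↦8, 3↦1, 4↦4, 5↦0, 6↦5, 7↦2, 8↦7, 9↦3, 10↦6]  zeros at y ∈ {5}
  x = 3: [0↦7, 1↦2, 2↦10, 3↦3, 4↦8, 5↦8, 6↦8, 7↦2, 8↦6, 9↦3, 10↦9]  zeros at y ∈ ∅
  x = 4: [0↦2, 1↦2, 2↦6, 3↦8, 4↦2, 5↦4, 6↦8, 7↦8, 8↦9, 9↦5, 10↦1]  zeros at y ∈ ∅
  x = 5: [0↦6, 1↦9, 2↦7, 3↦5, 4↦8, 5↦10, 6↦5, 7↦9, 8↦5, 9↦9, 10↦4]  zeros at y ∈ ∅
  x = 6: [0↦8, 1↦1, 2↦2, 3↦5, 4↦4, 5↦4, 6↦10, 7↦5, 8↦5, 9↦4, 10↦7]  zeros at y ∈ ∅
  x = 7: [0↦8, 1↦0, 2↦2, 3↦8, 4↦1, 5↦8, 6↦1, 7↦7, 8↦9, 9↦1, 10↦10]  zeros at y ∈ {1}
  x = 8: [0↦6, 1↦6, 2↦7, 3↦3, 4↦10, 5↦0, 6↦0, 7↦4, 8↦6, 9↦0, 10↦2]  zeros at y ∈ {5, 6, 9}
  x = 9: [0↦2, 1↦8, 2↦6, 3↦1, 4↦9, 5↦2, 6↦7, 7↦7, 8↦7, 9↦1, 10↦5]  zeros at y ∈ ∅
  x = 10: [0↦7, 1↦6, 2↦10, 3↦2, 4↦9, 5↦3, 6↦0, 7↦5, 8↦1, 9↦4, 10↦8]  zeros at y ∈ {6}
Collecting zeros: affine points = {(0, 1), (0, 10), (1, 0), (1, 2), (2, 5), (7, 1), (8, 5), (8, 6), (8, 9), (10, 6)}.
Total count |C(F_11)_aff| = 10.


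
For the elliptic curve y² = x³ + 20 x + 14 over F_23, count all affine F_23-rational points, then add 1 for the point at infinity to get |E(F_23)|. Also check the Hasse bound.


Affine points = {(1, 9), (1, 14), (2, 4), (2, 19), (3, 3), (3, 20), (5, 3), (5, 20), (9, 7), (9, 16), (10, 8), (10, 15), (11, 1), (11, 22), (12, 2), (12, 21), (14, 5), (14, 18), (15, 3), (15, 20), (17, 0), (19, 10), (19, 13), (21, 9), (21, 14), (22, 4), (22, 19)}; affine count = 27; |E(F_23)| = 28.

Discriminant check: Δ ∝ 4a³ + 27b² = 4·20³ + 27·14² = 4·8000 + 27·196 ≡ 9 (mod 23). Nonzero ⇒ E is nonsingular.
For each x ∈ F_23, compute rhs = x³ + 20·x + 14 mod 23, then count y ∈ F_23 with y² ≡ rhs.
  x = 0: rhs = 14, matching y values: none (0 points).
  x = 1: rhs = 12, matching y values: 9, 14 (2 points).
  x = 2: rhs = 16, matching y values: 4, 19 (2 points).
  x = 3: rhs = 9, matching y values: 3, 20 (2 points).
  x = 4: rhs = 20, matching y values: none (0 points).
  x = 5: rhs = 9, matching y values: 3, 20 (2 points).
  x = 6: rhs = 5, matching y values: none (0 points).
  x = 7: rhs = 14, matching y values: none (0 points).
  x = 8: rhs = 19, matching y values: none (0 points).
  x = 9: rhs = 3, matching y values: 7, 16 (2 points).
  x = 10: rhs = 18, matching y values: 8, 15 (2 points).
  x = 11: rhs = 1, matching y values: 1, 22 (2 points).
  x = 12: rhs = 4, matching y values: 2, 21 (2 points).
  x = 13: rhs = 10, matching y values: none (0 points).
  x = 14: rhs = 2, matching y values: 5, 18 (2 points).
  x = 15: rhs = 9, matching y values: 3, 20 (2 points).
  x = 16: rhs = 14, matching y values: none (0 points).
  x = 17: rhs = 0, matching y values: 0 (1 points).
  x = 18: rhs = 19, matching y values: none (0 points).
  x = 19: rhs = 8, matching y values: 10, 13 (2 points).
  x = 20: rhs = 19, matching y values: none (0 points).
  x = 21: rhs = 12, matching y values: 9, 14 (2 points).
  x = 22: rhs = 16, matching y values: 4, 19 (2 points).
Total affine count: 27.
Full point count |E(F_23)| = 27 + 1 = 28.
Hasse bound: |28 − (23+1)| = |4| = 4 ≤ 2√23 ≈ 9.5917 ✓.


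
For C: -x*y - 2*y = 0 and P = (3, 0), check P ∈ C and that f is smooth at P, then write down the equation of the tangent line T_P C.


Tangent line at P: -5*y = 0.

Step 1: f(3, 0) = 0, so P lies on C.
Step 2: partial derivatives
  f_x(x, y) = -y, f_y(x, y) = -x - 2.
  f_x(P) = 0, f_y(P) = -5 (gradient nonzero, so P is smooth).
Step 3: tangent line at P: 0·(x − 3) + -5·(y − 0) = 0.
Expanding: -5*y = 0.


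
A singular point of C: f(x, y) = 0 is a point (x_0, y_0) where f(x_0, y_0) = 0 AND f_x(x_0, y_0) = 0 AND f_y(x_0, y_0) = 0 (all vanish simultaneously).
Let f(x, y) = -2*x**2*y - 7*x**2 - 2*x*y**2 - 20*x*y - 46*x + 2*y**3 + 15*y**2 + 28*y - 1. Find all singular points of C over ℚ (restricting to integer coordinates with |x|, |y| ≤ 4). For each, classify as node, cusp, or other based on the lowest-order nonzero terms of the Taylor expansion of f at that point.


Singular points: {(-2, -3)}; classification: node.

Compute partial derivatives:
  f_x = -4*x*y - 14*x - 2*y**2 - 20*y - 46.
  f_y = -2*x**2 - 4*x*y - 20*x + 6*y**2 + 30*y + 28.
Scan x_0 ∈ {−4, ..., 4}. For each x_0, f_y(x_0, y) is a polynomial in y; find its integer roots y ∈ {−4, ..., 4}, then test f_x and f at those candidates.
  x = -4: f_y(-4, y) = 6*y**2 + 46*y + 76; no integer root y with |y| ≤ 4.
  x = -3: f_y(-3, y) = 6*y**2 + 42*y + 70; no integer root y with |y| ≤ 4.
  x = -2: f_y(-2, y) = 6*y**2 + 38*y + 60; vanishes at y ∈ {-3}. (-2, -3): f_x = 0, f = 0 — SINGULAR.
  x = -1: f_y(-1, y) = 6*y**2 + 34*y + 46; no integer root y with |y| ≤ 4.
  x = 0: f_y(0, y) = 6*y**2 + 30*y + 28; no integer root y with |y| ≤ 4.
  x = 1: f_y(1, y) = 6*y**2 + 26*y + 6; no integer root y with |y| ≤ 4.
  x = 2: f_y(2, y) = 6*y**2 + 22*y - 20; no integer root y with |y| ≤ 4.
  x = 3: f_y(3, y) = 6*y**2 + 18*y - 50; no integer root y with |y| ≤ 4.
  x = 4: f_y(4, y) = 6*y**2 + 14*y - 84; no integer root y with |y| ≤ 4.
Only singular point on the grid: (-2, -3).
Classify: substitute x = -2 + u, y = -3 + v and expand: f = -2*u**2*v - u**2 - 2*u*v**2 + 2*v**3 + v**2.
No constant or linear terms (consistent with a singular point). Quadratic part: -u**2 + v**2. Cubic part: -2*u**2*v - 2*u*v**2 + 2*v**3.
The quadratic part v**2 - u**2 = (v − u)(v + u) splits into two distinct linear factors, so there are two distinct tangent lines y − -3 = ±(x − -2) — this is a node (ordinary double point).
Classification: node.


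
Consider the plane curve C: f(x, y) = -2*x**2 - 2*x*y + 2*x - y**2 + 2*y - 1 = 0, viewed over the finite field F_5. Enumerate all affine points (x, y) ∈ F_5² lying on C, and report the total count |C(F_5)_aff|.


Affine F_5-points: {(0, 1), (1, 2), (1, 3), (2, 0), (2, 3), (3, 2), (3, 4), (4, 0), (4, 4)}; count = 9.

For each of the 25 pairs (x, y) ∈ F_5², evaluate f(x, y) mod 5. Record the zeros.
  x = 0: [0↦4, 1↦0, 2↦4, 3↦1, 4↦1]  zeros at y ∈ {1}
  x = 1: [0↦4, 1↦3, 2↦0, 3↦0, 4↦3]  zeros at y ∈ {2, 3}
  x = 2: [0↦0, 1↦2, 2↦2, 3↦0, 4↦1]  zeros at y ∈ {0, 3}
  x = 3: [0↦2, 1↦2, 2↦0, 3↦1, 4↦0]  zeros at y ∈ {2, 4}
  x = 4: [0↦0, 1↦3, 2↦4, 3↦3, 4↦0]  zeros at y ∈ {0, 4}
Collecting zeros: affine points = {(0, 1), (1, 2), (1, 3), (2, 0), (2, 3), (3, 2), (3, 4), (4, 0), (4, 4)}.
Total count |C(F_5)_aff| = 9.


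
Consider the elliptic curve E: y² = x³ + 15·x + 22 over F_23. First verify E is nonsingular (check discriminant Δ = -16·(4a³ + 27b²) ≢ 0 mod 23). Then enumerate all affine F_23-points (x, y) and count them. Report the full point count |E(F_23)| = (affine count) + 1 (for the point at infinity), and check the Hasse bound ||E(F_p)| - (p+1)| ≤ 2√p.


Affine points = {(3, 5), (3, 18), (4, 10), (4, 13), (6, 11), (6, 12), (9, 9), (9, 14), (11, 0), (14, 3), (14, 20), (18, 11), (18, 12), (19, 6), (19, 17), (22, 11), (22, 12)}; affine count = 17; |E(F_23)| = 18.

Discriminant check: Δ ∝ 4a³ + 27b² = 4·15³ + 27·22² = 4·3375 + 27·484 ≡ 3 (mod 23). Nonzero ⇒ E is nonsingular.
For each x ∈ F_23, compute rhs = x³ + 15·x + 22 mod 23, then count y ∈ F_23 with y² ≡ rhs.
  x = 0: rhs = 22, matching y values: none (0 points).
  x = 1: rhs = 15, matching y values: none (0 points).
  x = 2: rhs = 14, matching y values: none (0 points).
  x = 3: rhs = 2, matching y values: 5, 18 (2 points).
  x = 4: rhs = 8, matching y values: 10, 13 (2 points).
  x = 5: rhs = 15, matching y values: none (0 points).
  x = 6: rhs = 6, matching y values: 11, 12 (2 points).
  x = 7: rhs = 10, matching y values: none (0 points).
  x = 8: rhs = 10, matching y values: none (0 points).
  x = 9: rhs = 12, matching y values: 9, 14 (2 points).
  x = 10: rhs = 22, matching y values: none (0 points).
  x = 11: rhs = 0, matching y values: 0 (1 points).
  x = 12: rhs = 21, matching y values: none (0 points).
  x = 13: rhs = 22, matching y values: none (0 points).
  x = 14: rhs = 9, matching y values: 3, 20 (2 points).
  x = 15: rhs = 11, matching y values: none (0 points).
  x = 16: rhs = 11, matching y values: none (0 points).
  x = 17: rhs = 15, matching y values: none (0 points).
  x = 18: rhs = 6, matching y values: 11, 12 (2 points).
  x = 19: rhs = 13, matching y values: 6, 17 (2 points).
  x = 20: rhs = 19, matching y values: none (0 points).
  x = 21: rhs = 7, matching y values: none (0 points).
  x = 22: rhs = 6, matching y values: 11, 12 (2 points).
Total affine count: 17.
Full point count |E(F_23)| = 17 + 1 = 18.
Hasse bound: |18 − (23+1)| = |-6| = 6 ≤ 2√23 ≈ 9.5917 ✓.


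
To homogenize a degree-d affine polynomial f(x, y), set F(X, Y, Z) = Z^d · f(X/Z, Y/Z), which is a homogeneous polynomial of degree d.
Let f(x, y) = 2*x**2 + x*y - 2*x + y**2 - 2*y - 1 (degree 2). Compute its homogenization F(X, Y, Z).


F(X, Y, Z) = 2*X**2 + X*Y - 2*X*Z + Y**2 - 2*Y*Z - Z**2

deg(f) = 2.
Substitute x = X/Z, y = Y/Z into f, then multiply by Z^2.
  monomial 2·x^2·y^0 ↦ 2·X^2·Y^0·Z^0.
  monomial 1·x^1·y^1 ↦ 1·X^1·Y^1·Z^0.
  monomial -2·x^1·y^0 ↦ -2·X^1·Y^0·Z^1.
  monomial 1·x^0·y^2 ↦ 1·X^0·Y^2·Z^0.
  monomial -2·x^0·y^1 ↦ -2·X^0·Y^1·Z^1.
  monomial -1·x^0·y^0 ↦ -1·X^0·Y^0·Z^2.
Collecting: F(X, Y, Z) = 2*X**2 + X*Y - 2*X*Z + Y**2 - 2*Y*Z - Z**2.


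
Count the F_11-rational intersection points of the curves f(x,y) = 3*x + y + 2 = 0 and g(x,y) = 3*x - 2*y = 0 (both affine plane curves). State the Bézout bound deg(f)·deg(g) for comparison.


Common zeros: {(2, 3)}; count = 1; Bézout bound = 1.

deg(f) = 1, deg(g) = 1, so Bézout bound = 1.
Scan x ∈ F_11. For each x, list the y ∈ F_11 with f(x, y) ≡ 0 and those with g(x, y) ≡ 0 (mod 11); the common zeros in that column are the intersection.
  x = 0: f ≡ 0 at y ∈ {9}; g ≡ 0 at y ∈ {0}; common: ∅.
  x = 1: f ≡ 0 at y ∈ {6}; g ≡ 0 at y ∈ {7}; common: ∅.
  x = 2: f ≡ 0 at y ∈ {3}; g ≡ 0 at y ∈ {3}; common: {3}.
  x = 3: f ≡ 0 at y ∈ {0}; g ≡ 0 at y ∈ {10}; common: ∅.
  x = 4: f ≡ 0 at y ∈ {8}; g ≡ 0 at y ∈ {6}; common: ∅.
  x = 5: f ≡ 0 at y ∈ {5}; g ≡ 0 at y ∈ {2}; common: ∅.
  x = 6: f ≡ 0 at y ∈ {2}; g ≡ 0 at y ∈ {9}; common: ∅.
  x = 7: f ≡ 0 at y ∈ {10}; g ≡ 0 at y ∈ {5}; common: ∅.
  x = 8: f ≡ 0 at y ∈ {7}; g ≡ 0 at y ∈ {1}; common: ∅.
  x = 9: f ≡ 0 at y ∈ {4}; g ≡ 0 at y ∈ {8}; common: ∅.
  x = 10: f ≡ 0 at y ∈ {1}; g ≡ 0 at y ∈ {4}; common: ∅.
Collecting: common zeros = {(2, 3)}, so the count is 1.
Comparison with the Bézout bound: 1 ≤ 1 = deg(f)·deg(g), as expected for curves with no common component (the bound is attained).


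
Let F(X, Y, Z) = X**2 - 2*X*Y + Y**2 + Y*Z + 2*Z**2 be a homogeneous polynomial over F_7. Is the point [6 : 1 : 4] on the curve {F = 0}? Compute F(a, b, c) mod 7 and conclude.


F(6,1,4) ≡ 5 (mod 7); P is NOT on the curve.

Evaluate F(6, 1, 4) term-by-term (mod 7).
  X**2 ↦ 1·36·1·1 = 36
  -2*X*Y ↦ -2·6·1·1 = -12
  Y**2 ↦ 1·1·1·1 = 1
  Y*Z ↦ 1·1·1·4 = 4
  2*Z**2 ↦ 2·1·1·16 = 32
Sum: F(6, 1, 4) = (36) + (-12) + (1) + (4) + (32) = 61.
Reducing mod 7: 61 ≡ 5 (mod 7).
Since F(a, b, c) ≡ 5 ≠ 0 (mod 7), P does NOT lie on the curve.


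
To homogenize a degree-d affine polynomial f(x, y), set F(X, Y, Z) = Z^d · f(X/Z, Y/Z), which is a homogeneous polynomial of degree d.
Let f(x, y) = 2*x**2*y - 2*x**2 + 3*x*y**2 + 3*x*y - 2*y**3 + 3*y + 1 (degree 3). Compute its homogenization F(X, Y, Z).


F(X, Y, Z) = 2*X**2*Y - 2*X**2*Z + 3*X*Y**2 + 3*X*Y*Z - 2*Y**3 + 3*Y*Z**2 + Z**3

deg(f) = 3.
Substitute x = X/Z, y = Y/Z into f, then multiply by Z^3.
  monomial 2·x^2·y^1 ↦ 2·X^2·Y^1·Z^0.
  monomial -2·x^2·y^0 ↦ -2·X^2·Y^0·Z^1.
  monomial 3·x^1·y^2 ↦ 3·X^1·Y^2·Z^0.
  monomial 3·x^1·y^1 ↦ 3·X^1·Y^1·Z^1.
  monomial -2·x^0·y^3 ↦ -2·X^0·Y^3·Z^0.
  monomial 3·x^0·y^1 ↦ 3·X^0·Y^1·Z^2.
  monomial 1·x^0·y^0 ↦ 1·X^0·Y^0·Z^3.
Collecting: F(X, Y, Z) = 2*X**2*Y - 2*X**2*Z + 3*X*Y**2 + 3*X*Y*Z - 2*Y**3 + 3*Y*Z**2 + Z**3.


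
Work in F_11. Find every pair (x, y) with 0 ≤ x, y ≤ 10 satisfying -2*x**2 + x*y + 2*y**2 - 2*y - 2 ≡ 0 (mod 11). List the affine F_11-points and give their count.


Affine F_11-points: {(0, 4), (0, 8), (1, 3), (2, 4), (2, 7), (4, 2), (4, 8), (6, 3), (6, 6), (7, 7), (8, 2), (8, 6)}; count = 12.

For each of the 121 pairs (x, y) ∈ F_11², evaluate f(x, y) mod 11. Record the zeros.
  x = 0: [0↦9, 1↦9, 2↦2, 3↦10, 4↦0, 5↦5, 6↦3, 7↦5, 8↦0, 9↦10, 10↦2]  zeros at y ∈ {4, 8}
  x = 1: [0↦7, 1↦8, 2↦2, 3↦0, 4↦2, 5↦8, 6↦7, 7↦10, 8↦6, 9↦6, 10↦10]  zeros at y ∈ {3}
  x = 2: [0↦1, 1↦3, 2↦9, 3↦8, 4↦0, 5↦7, 6↦7, 7↦0, 8↦8, 9↦9, 10↦3]  zeros at y ∈ {4, 7}
  x = 3: [0↦2, 1↦5, 2↦1, 3↦1, 4↦5, 5↦2, 6↦3, 7↦8, 8↦6, 9↦8, 10↦3]  zeros at y ∈ ∅
  x = 4: [0↦10, 1↦3, 2↦0, 3↦1, 4↦6, 5↦4, 6↦6, 7↦1, 8↦0, 9↦3, 10↦10]  zeros at y ∈ {2, 8}
  x = 5: [0↦3, 1↦8, 2↦6, 3↦8, 4↦3, 5↦2, 6↦5, 7↦1, 8↦1, 9↦5, 10↦2]  zeros at y ∈ ∅
  x = 6: [0↦3, 1↦9, 2↦8, 3↦0, 4↦7, 5↦7, 6↦0, 7↦8, 8↦9, 9↦3, 10↦1]  zeros at y ∈ {3, 6}
  x = 7: [0↦10, 1↦6, 2↦6, 3↦10, 4↦7, 5↦8, 6↦2, 7↦0, 8↦2, 9↦8, 10↦7]  zeros at y ∈ {7}
  x = 8: [0↦2, 1↦10, 2↦0, 3↦5, 4↦3, 5↦5, 6↦0, 7↦10, 8↦2, 9↦9, 10↦9]  zeros at y ∈ {2, 6}
  x = 9: [0↦1, 1↦10, 2↦1, 3↦7, 4↦6, 5↦9, 6↦5, 7↦5, 8↦9, 9↦6, 10↦7]  zeros at y ∈ ∅
  x = 10: [0↦7, 1↦6, 2↦9, 3↦5, 4↦5, 5↦9, 6↦6, 7↦7, 8↦1, 9↦10, 10↦1]  zeros at y ∈ ∅
Collecting zeros: affine points = {(0, 4), (0, 8), (1, 3), (2, 4), (2, 7), (4, 2), (4, 8), (6, 3), (6, 6), (7, 7), (8, 2), (8, 6)}.
Total count |C(F_11)_aff| = 12.


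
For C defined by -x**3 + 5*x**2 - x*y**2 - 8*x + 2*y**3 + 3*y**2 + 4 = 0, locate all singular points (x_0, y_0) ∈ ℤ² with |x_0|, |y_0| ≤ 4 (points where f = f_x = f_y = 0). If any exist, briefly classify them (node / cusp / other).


Singular points: {(2, 0)}; classification: node.

Compute partial derivatives:
  f_x = -3*x**2 + 10*x - y**2 - 8.
  f_y = -2*x*y + 6*y**2 + 6*y.
Scan x_0 ∈ {−4, ..., 4}. For each x_0, f_y(x_0, y) is a polynomial in y; find its integer roots y ∈ {−4, ..., 4}, then test f_x and f at those candidates.
  x = -4: f_y(-4, y) = 6*y**2 + 14*y; vanishes at y ∈ {0}. (-4, 0): f_x = -96 ≠ 0.
  x = -3: f_y(-3, y) = 6*y**2 + 12*y; vanishes at y ∈ {-2, 0}. (-3, -2): f_x = -69 ≠ 0; (-3, 0): f_x = -65 ≠ 0.
  x = -2: f_y(-2, y) = 6*y**2 + 10*y; vanishes at y ∈ {0}. (-2, 0): f_x = -40 ≠ 0.
  x = -1: f_y(-1, y) = 6*y**2 + 8*y; vanishes at y ∈ {0}. (-1, 0): f_x = -21 ≠ 0.
  x = 0: f_y(0, y) = 6*y**2 + 6*y; vanishes at y ∈ {-1, 0}. (0, -1): f_x = -9 ≠ 0; (0, 0): f_x = -8 ≠ 0.
  x = 1: f_y(1, y) = 6*y**2 + 4*y; vanishes at y ∈ {0}. (1, 0): f_x = -1 ≠ 0.
  x = 2: f_y(2, y) = 6*y**2 + 2*y; vanishes at y ∈ {0}. (2, 0): f_x = 0, f = 0 — SINGULAR.
  x = 3: f_y(3, y) = 6*y**2; vanishes at y ∈ {0}. (3, 0): f_x = -5 ≠ 0.
  x = 4: f_y(4, y) = 6*y**2 - 2*y; vanishes at y ∈ {0}. (4, 0): f_x = -16 ≠ 0.
Only singular point on the grid: (2, 0).
Classify: substitute x = 2 + u, y = 0 + v and expand: f = -u**3 - u**2 - u*v**2 + 2*v**3 + v**2.
No constant or linear terms (consistent with a singular point). Quadratic part: -u**2 + v**2. Cubic part: -u**3 - u*v**2 + 2*v**3.
The quadratic part v**2 - u**2 = (v − u)(v + u) splits into two distinct linear factors, so there are two distinct tangent lines y − 0 = ±(x − 2) — this is a node (ordinary double point).
Classification: node.


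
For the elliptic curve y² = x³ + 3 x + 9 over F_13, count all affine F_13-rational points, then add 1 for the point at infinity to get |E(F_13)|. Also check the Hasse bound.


Affine points = {(0, 3), (0, 10), (1, 0), (2, 6), (2, 7), (6, 3), (6, 10), (7, 3), (7, 10), (8, 5), (8, 8), (10, 5), (10, 8)}; affine count = 13; |E(F_13)| = 14.

Discriminant check: Δ ∝ 4a³ + 27b² = 4·3³ + 27·9² = 4·27 + 27·81 ≡ 7 (mod 13). Nonzero ⇒ E is nonsingular.
For each x ∈ F_13, compute rhs = x³ + 3·x + 9 mod 13, then count y ∈ F_13 with y² ≡ rhs.
  x = 0: rhs = 9, matching y values: 3, 10 (2 points).
  x = 1: rhs = 0, matching y values: 0 (1 points).
  x = 2: rhs = 10, matching y values: 6, 7 (2 points).
  x = 3: rhs = 6, matching y values: none (0 points).
  x = 4: rhs = 7, matching y values: none (0 points).
  x = 5: rhs = 6, matching y values: none (0 points).
  x = 6: rhs = 9, matching y values: 3, 10 (2 points).
  x = 7: rhs = 9, matching y values: 3, 10 (2 points).
  x = 8: rhs = 12, matching y values: 5, 8 (2 points).
  x = 9: rhs = 11, matching y values: none (0 points).
  x = 10: rhs = 12, matching y values: 5, 8 (2 points).
  x = 11: rhs = 8, matching y values: none (0 points).
  x = 12: rhs = 5, matching y values: none (0 points).
Total affine count: 13.
Full point count |E(F_13)| = 13 + 1 = 14.
Hasse bound: |14 − (13+1)| = |0| = 0 ≤ 2√13 ≈ 7.2111 ✓.


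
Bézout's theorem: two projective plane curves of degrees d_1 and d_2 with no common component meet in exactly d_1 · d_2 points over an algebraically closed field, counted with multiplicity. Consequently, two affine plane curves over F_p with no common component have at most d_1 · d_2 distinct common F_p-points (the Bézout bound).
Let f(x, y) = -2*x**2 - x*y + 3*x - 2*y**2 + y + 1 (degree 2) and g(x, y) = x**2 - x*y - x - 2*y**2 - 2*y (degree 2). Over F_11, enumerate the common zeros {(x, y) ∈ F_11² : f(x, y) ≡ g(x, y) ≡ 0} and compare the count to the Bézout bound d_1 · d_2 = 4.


Common zeros: ∅; count = 0; Bézout bound = 4.

deg(f) = 2, deg(g) = 2, so Bézout bound = 4.
Scan x ∈ F_11. For each x, list the y ∈ F_11 with f(x, y) ≡ 0 and those with g(x, y) ≡ 0 (mod 11); the common zeros in that column are the intersection.
  x = 0: f ≡ 0 at y ∈ {1, 5}; g ≡ 0 at y ∈ {0, 10}; common: ∅.
  x = 1: f ≡ 0 at y ∈ {1, 10}; g ≡ 0 at y ∈ {0, 4}; common: ∅.
  x = 2: f ≡ 0 at y ∈ {2, 3}; g ≡ 0 at y ∈ ∅; common: ∅.
  x = 3: f ≡ 0 at y ∈ ∅; g ≡ 0 at y ∈ ∅; common: ∅.
  x = 4: f ≡ 0 at y ∈ {2}; g ≡ 0 at y ∈ {4}; common: ∅.
  x = 5: f ≡ 0 at y ∈ ∅; g ≡ 0 at y ∈ {1}; common: ∅.
  x = 6: f ≡ 0 at y ∈ ∅; g ≡ 0 at y ∈ ∅; common: ∅.
  x = 7: f ≡ 0 at y ∈ {4}; g ≡ 0 at y ∈ ∅; common: ∅.
  x = 8: f ≡ 0 at y ∈ ∅; g ≡ 0 at y ∈ {1, 5}; common: ∅.
  x = 9: f ≡ 0 at y ∈ {3, 4}; g ≡ 0 at y ∈ {5, 6}; common: ∅.
  x = 10: f ≡ 0 at y ∈ {5, 7}; g ≡ 0 at y ∈ ∅; common: ∅.
Collecting: common zeros = ∅, so the count is 0.
Comparison with the Bézout bound: 0 ≤ 4 = deg(f)·deg(g), as expected for curves with no common component (the affine F_11-count falls short of the bound because intersections may lie at infinity, over extension fields, or carry multiplicity).


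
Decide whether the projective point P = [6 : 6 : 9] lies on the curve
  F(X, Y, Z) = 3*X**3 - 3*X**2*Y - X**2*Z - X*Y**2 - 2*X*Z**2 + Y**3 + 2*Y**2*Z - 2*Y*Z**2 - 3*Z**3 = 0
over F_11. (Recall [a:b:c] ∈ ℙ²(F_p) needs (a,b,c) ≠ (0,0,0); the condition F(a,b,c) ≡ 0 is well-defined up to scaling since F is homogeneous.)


F(6,6,9) ≡ 10 (mod 11); P is NOT on the curve.

Evaluate F(6, 6, 9) term-by-term (mod 11).
  3*X**3 ↦ 3·216·1·1 = 648
  -3*X**2*Y ↦ -3·36·6·1 = -648
  -X**2*Z ↦ -1·36·1·9 = -324
  -X*Y**2 ↦ -1·6·36·1 = -216
  -2*X*Z**2 ↦ -2·6·1·81 = -972
  Y**3 ↦ 1·1·216·1 = 216
  2*Y**2*Z ↦ 2·1·36·9 = 648
  -2*Y*Z**2 ↦ -2·1·6·81 = -972
  -3*Z**3 ↦ -3·1·1·729 = -2187
Sum: F(6, 6, 9) = (648) + (-648) + (-324) + (-216) + (-972) + (216) + (648) + (-972) + (-2187) = -3807.
Reducing mod 11: -3807 ≡ 10 (mod 11).
Since F(a, b, c) ≡ 10 ≠ 0 (mod 11), P does NOT lie on the curve.


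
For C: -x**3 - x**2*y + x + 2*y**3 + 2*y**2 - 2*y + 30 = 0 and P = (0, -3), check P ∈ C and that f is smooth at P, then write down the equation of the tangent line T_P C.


Tangent line at P: x + 40*y + 120 = 0.

Step 1: f(0, -3) = 0, so P lies on C.
Step 2: partial derivatives
  f_x(x, y) = -3*x**2 - 2*x*y + 1, f_y(x, y) = -x**2 + 6*y**2 + 4*y - 2.
  f_x(P) = 1, f_y(P) = 40 (gradient nonzero, so P is smooth).
Step 3: tangent line at P: 1·(x − 0) + 40·(y − -3) = 0.
Expanding: x + 40*y + 120 = 0.


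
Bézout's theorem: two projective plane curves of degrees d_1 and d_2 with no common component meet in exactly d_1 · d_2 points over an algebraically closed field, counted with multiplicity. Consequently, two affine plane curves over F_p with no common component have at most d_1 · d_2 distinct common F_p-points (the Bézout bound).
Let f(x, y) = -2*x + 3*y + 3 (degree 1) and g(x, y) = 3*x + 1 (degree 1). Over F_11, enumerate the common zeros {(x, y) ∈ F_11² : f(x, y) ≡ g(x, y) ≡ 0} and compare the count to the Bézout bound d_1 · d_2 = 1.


Common zeros: {(7, 0)}; count = 1; Bézout bound = 1.

deg(f) = 1, deg(g) = 1, so Bézout bound = 1.
Scan x ∈ F_11. For each x, list the y ∈ F_11 with f(x, y) ≡ 0 and those with g(x, y) ≡ 0 (mod 11); the common zeros in that column are the intersection.
  x = 0: f ≡ 0 at y ∈ {10}; g ≡ 0 at y ∈ ∅; common: ∅.
  x = 1: f ≡ 0 at y ∈ {7}; g ≡ 0 at y ∈ ∅; common: ∅.
  x = 2: f ≡ 0 at y ∈ {4}; g ≡ 0 at y ∈ ∅; common: ∅.
  x = 3: f ≡ 0 at y ∈ {1}; g ≡ 0 at y ∈ ∅; common: ∅.
  x = 4: f ≡ 0 at y ∈ {9}; g ≡ 0 at y ∈ ∅; common: ∅.
  x = 5: f ≡ 0 at y ∈ {6}; g ≡ 0 at y ∈ ∅; common: ∅.
  x = 6: f ≡ 0 at y ∈ {3}; g ≡ 0 at y ∈ ∅; common: ∅.
  x = 7: f ≡ 0 at y ∈ {0}; g ≡ 0 at y ∈ {0, 1, 2, 3, 4, 5, 6, 7, 8, 9, 10}; common: {0}.
  x = 8: f ≡ 0 at y ∈ {8}; g ≡ 0 at y ∈ ∅; common: ∅.
  x = 9: f ≡ 0 at y ∈ {5}; g ≡ 0 at y ∈ ∅; common: ∅.
  x = 10: f ≡ 0 at y ∈ {2}; g ≡ 0 at y ∈ ∅; common: ∅.
Collecting: common zeros = {(7, 0)}, so the count is 1.
Comparison with the Bézout bound: 1 ≤ 1 = deg(f)·deg(g), as expected for curves with no common component (the bound is attained).


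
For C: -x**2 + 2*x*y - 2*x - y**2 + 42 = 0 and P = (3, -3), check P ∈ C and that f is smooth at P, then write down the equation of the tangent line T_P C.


Tangent line at P: -14*x + 12*y + 78 = 0.

Step 1: f(3, -3) = 0, so P lies on C.
Step 2: partial derivatives
  f_x(x, y) = -2*x + 2*y - 2, f_y(x, y) = 2*x - 2*y.
  f_x(P) = -14, f_y(P) = 12 (gradient nonzero, so P is smooth).
Step 3: tangent line at P: -14·(x − 3) + 12·(y − -3) = 0.
Expanding: -14*x + 12*y + 78 = 0.


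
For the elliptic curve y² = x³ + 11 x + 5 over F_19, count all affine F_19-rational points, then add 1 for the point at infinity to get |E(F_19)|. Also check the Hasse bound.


Affine points = {(0, 9), (0, 10), (1, 6), (1, 13), (2, 4), (2, 15), (7, 8), (7, 11), (8, 4), (8, 15), (9, 4), (9, 15), (15, 7), (15, 12)}; affine count = 14; |E(F_19)| = 15.

Discriminant check: Δ ∝ 4a³ + 27b² = 4·11³ + 27·5² = 4·1331 + 27·25 ≡ 14 (mod 19). Nonzero ⇒ E is nonsingular.
For each x ∈ F_19, compute rhs = x³ + 11·x + 5 mod 19, then count y ∈ F_19 with y² ≡ rhs.
  x = 0: rhs = 5, matching y values: 9, 10 (2 points).
  x = 1: rhs = 17, matching y values: 6, 13 (2 points).
  x = 2: rhs = 16, matching y values: 4, 15 (2 points).
  x = 3: rhs = 8, matching y values: none (0 points).
  x = 4: rhs = 18, matching y values: none (0 points).
  x = 5: rhs = 14, matching y values: none (0 points).
  x = 6: rhs = 2, matching y values: none (0 points).
  x = 7: rhs = 7, matching y values: 8, 11 (2 points).
  x = 8: rhs = 16, matching y values: 4, 15 (2 points).
  x = 9: rhs = 16, matching y values: 4, 15 (2 points).
  x = 10: rhs = 13, matching y values: none (0 points).
  x = 11: rhs = 13, matching y values: none (0 points).
  x = 12: rhs = 3, matching y values: none (0 points).
  x = 13: rhs = 8, matching y values: none (0 points).
  x = 14: rhs = 15, matching y values: none (0 points).
  x = 15: rhs = 11, matching y values: 7, 12 (2 points).
  x = 16: rhs = 2, matching y values: none (0 points).
  x = 17: rhs = 13, matching y values: none (0 points).
  x = 18: rhs = 12, matching y values: none (0 points).
Total affine count: 14.
Full point count |E(F_19)| = 14 + 1 = 15.
Hasse bound: |15 − (19+1)| = |-5| = 5 ≤ 2√19 ≈ 8.7178 ✓.


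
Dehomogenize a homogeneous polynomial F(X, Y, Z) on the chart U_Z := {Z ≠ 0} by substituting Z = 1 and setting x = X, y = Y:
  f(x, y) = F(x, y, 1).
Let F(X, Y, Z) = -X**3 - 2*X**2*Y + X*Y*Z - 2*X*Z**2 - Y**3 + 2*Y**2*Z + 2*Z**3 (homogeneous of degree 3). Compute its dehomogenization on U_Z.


f(x, y) = -x**3 - 2*x**2*y + x*y - 2*x - y**3 + 2*y**2 + 2

On U_Z we set Z = 1. Each monomial c·X^i·Y^j·Z^k in F becomes c·x^i·y^j·1^k = c·x^i·y^j.
Substituting Z = 1: F(X, Y, 1) = -x**3 - 2*x**2*y + x*y - 2*x - y**3 + 2*y**2 + 2.
Note: deg(f) ≤ deg(F) = 3; strict inequality happens when F is divisible by Z (lost terms).


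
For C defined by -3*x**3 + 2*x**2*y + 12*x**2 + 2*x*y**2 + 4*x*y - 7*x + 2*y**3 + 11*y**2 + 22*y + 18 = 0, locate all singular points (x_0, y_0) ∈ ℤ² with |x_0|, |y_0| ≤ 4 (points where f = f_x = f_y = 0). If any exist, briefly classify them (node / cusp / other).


Singular points: {(1, -2)}; classification: node.

Compute partial derivatives:
  f_x = -9*x**2 + 4*x*y + 24*x + 2*y**2 + 4*y - 7.
  f_y = 2*x**2 + 4*x*y + 4*x + 6*y**2 + 22*y + 22.
Scan x_0 ∈ {−4, ..., 4}. For each x_0, f_y(x_0, y) is a polynomial in y; find its integer roots y ∈ {−4, ..., 4}, then test f_x and f at those candidates.
  x = -4: f_y(-4, y) = 6*y**2 + 6*y + 38; no integer root y with |y| ≤ 4.
  x = -3: f_y(-3, y) = 6*y**2 + 10*y + 28; no integer root y with |y| ≤ 4.
  x = -2: f_y(-2, y) = 6*y**2 + 14*y + 22; no integer root y with |y| ≤ 4.
  x = -1: f_y(-1, y) = 6*y**2 + 18*y + 20; no integer root y with |y| ≤ 4.
  x = 0: f_y(0, y) = 6*y**2 + 22*y + 22; no integer root y with |y| ≤ 4.
  x = 1: f_y(1, y) = 6*y**2 + 26*y + 28; vanishes at y ∈ {-2}. (1, -2): f_x = 0, f = 0 — SINGULAR.
  x = 2: f_y(2, y) = 6*y**2 + 30*y + 38; no integer root y with |y| ≤ 4.
  x = 3: f_y(3, y) = 6*y**2 + 34*y + 52; no integer root y with |y| ≤ 4.
  x = 4: f_y(4, y) = 6*y**2 + 38*y + 70; no integer root y with |y| ≤ 4.
Only singular point on the grid: (1, -2).
Classify: substitute x = 1 + u, y = -2 + v and expand: f = -3*u**3 + 2*u**2*v - u**2 + 2*u*v**2 + 2*v**3 + v**2.
No constant or linear terms (consistent with a singular point). Quadratic part: -u**2 + v**2. Cubic part: -3*u**3 + 2*u**2*v + 2*u*v**2 + 2*v**3.
The quadratic part v**2 - u**2 = (v − u)(v + u) splits into two distinct linear factors, so there are two distinct tangent lines y − -2 = ±(x − 1) — this is a node (ordinary double point).
Classification: node.


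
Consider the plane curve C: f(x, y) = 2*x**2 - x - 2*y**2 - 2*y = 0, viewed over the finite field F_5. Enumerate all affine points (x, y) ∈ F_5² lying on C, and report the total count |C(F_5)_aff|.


Affine F_5-points: {(0, 0), (0, 4), (3, 0), (3, 4)}; count = 4.

For each of the 25 pairs (x, y) ∈ F_5², evaluate f(x, y) mod 5. Record the zeros.
  x = 0: [0↦0, 1↦1, 2↦3, 3↦1, 4↦0]  zeros at y ∈ {0, 4}
  x = 1: [0↦1, 1↦2, 2↦4, 3↦2, 4↦1]  zeros at y ∈ ∅
  x = 2: [0↦1, 1↦2, 2↦4, 3↦2, 4↦1]  zeros at y ∈ ∅
  x = 3: [0↦0, 1↦1, 2↦3, 3↦1, 4↦0]  zeros at y ∈ {0, 4}
  x = 4: [0↦3, 1↦4, 2↦1, 3↦4, 4↦3]  zeros at y ∈ ∅
Collecting zeros: affine points = {(0, 0), (0, 4), (3, 0), (3, 4)}.
Total count |C(F_5)_aff| = 4.


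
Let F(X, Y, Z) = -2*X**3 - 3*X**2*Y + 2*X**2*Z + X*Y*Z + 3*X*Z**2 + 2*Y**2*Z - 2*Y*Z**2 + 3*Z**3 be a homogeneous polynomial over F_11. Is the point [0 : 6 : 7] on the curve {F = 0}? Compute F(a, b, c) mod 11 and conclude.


F(0,6,7) ≡ 10 (mod 11); P is NOT on the curve.

Evaluate F(0, 6, 7) term-by-term (mod 11).
  -2*X**3 ↦ -2·0·1·1 = 0
  -3*X**2*Y ↦ -3·0·6·1 = 0
  2*X**2*Z ↦ 2·0·1·7 = 0
  X*Y*Z ↦ 1·0·6·7 = 0
  3*X*Z**2 ↦ 3·0·1·49 = 0
  2*Y**2*Z ↦ 2·1·36·7 = 504
  -2*Y*Z**2 ↦ -2·1·6·49 = -588
  3*Z**3 ↦ 3·1·1·343 = 1029
Sum: F(0, 6, 7) = (0) + (0) + (0) + (0) + (0) + (504) + (-588) + (1029) = 945.
Reducing mod 11: 945 ≡ 10 (mod 11).
Since F(a, b, c) ≡ 10 ≠ 0 (mod 11), P does NOT lie on the curve.


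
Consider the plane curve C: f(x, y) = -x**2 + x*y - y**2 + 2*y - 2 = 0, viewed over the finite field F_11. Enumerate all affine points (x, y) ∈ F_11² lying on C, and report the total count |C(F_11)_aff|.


Affine F_11-points: {(2, 5), (2, 10), (3, 0), (3, 5), (6, 4), (7, 3), (7, 6), (8, 0), (8, 10), (9, 4), (9, 7), (10, 6)}; count = 12.

For each of the 121 pairs (x, y) ∈ F_11², evaluate f(x, y) mod 11. Record the zeros.
  x = 0: [0↦9, 1↦10, 2↦9, 3↦6, 4↦1, 5↦5, 6↦7, 7↦7, 8↦5, 9↦1, 10↦6]  zeros at y ∈ ∅
  x = 1: [0↦8, 1↦10, 2↦10, 3↦8, 4↦4, 5↦9, 6↦1, 7↦2, 8↦1, 9↦9, 10↦4]  zeros at y ∈ ∅
  x = 2: [0↦5, 1↦8, 2↦9, 3↦8, 4↦5, 5↦0, 6↦4, 7↦6, 8↦6, 9↦4, 10↦0]  zeros at y ∈ {5, 10}
  x = 3: [0↦0, 1↦4, 2↦6, 3↦6, 4↦4, 5↦0, 6↦5, 7↦8, 8↦9, 9↦8, 10↦5]  zeros at y ∈ {0, 5}
  x = 4: [0↦4, 1↦9, 2↦1, 3↦2, 4↦1, 5↦9, 6↦4, 7↦8, 8↦10, 9↦10, 10↦8]  zeros at y ∈ ∅
  x = 5: [0↦6, 1↦1, 2↦5, 3↦7, 4↦7, 5↦5, 6↦1, 7↦6, 8↦9, 9↦10, 10↦9]  zeros at y ∈ ∅
  x = 6: [0↦6, 1↦2, 2↦7, 3↦10, 4↦0, 5↦10, 6↦7, 7↦2, 8↦6, 9↦8, 10↦8]  zeros at y ∈ {4}
  x = 7: [0↦4, 1↦1, 2↦7, 3↦0, 4↦2, 5↦2, 6↦0, 7↦7, 8↦1, 9↦4, 10↦5]  zeros at y ∈ {3, 6}
  x = 8: [0↦0, 1↦9, 2↦5, 3↦10, 4↦2, 5↦3, 6↦2, 7↦10, 8↦5, 9↦9, 10↦0]  zeros at y ∈ {0, 10}
  x = 9: [0↦5, 1↦4, 2↦1, 3↦7, 4↦0, 5↦2, 6↦2, 7↦0, 8↦7, 9↦1, 10↦4]  zeros at y ∈ {4, 7}
  x = 10: [0↦8, 1↦8, 2↦6, 3↦2, 4↦7, 5↦10, 6↦0, 7↦10, 8↦7, 9↦2, 10↦6]  zeros at y ∈ {6}
Collecting zeros: affine points = {(2, 5), (2, 10), (3, 0), (3, 5), (6, 4), (7, 3), (7, 6), (8, 0), (8, 10), (9, 4), (9, 7), (10, 6)}.
Total count |C(F_11)_aff| = 12.
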